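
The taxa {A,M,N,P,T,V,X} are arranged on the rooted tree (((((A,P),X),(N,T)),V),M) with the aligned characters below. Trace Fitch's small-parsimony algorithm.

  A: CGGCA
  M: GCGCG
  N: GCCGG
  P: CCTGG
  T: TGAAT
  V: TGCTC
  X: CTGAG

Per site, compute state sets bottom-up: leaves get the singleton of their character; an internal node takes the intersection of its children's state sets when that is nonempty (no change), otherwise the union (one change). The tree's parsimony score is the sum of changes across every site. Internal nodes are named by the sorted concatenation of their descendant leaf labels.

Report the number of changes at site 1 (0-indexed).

AP@0: {C} ∩ {C} = {C} (intersection, +0)
APX@0: {C} ∩ {C} = {C} (intersection, +0)
NT@0: {G} ∪ {T} = {G,T} (union, +1)
ANPTX@0: {C} ∪ {G,T} = {C,G,T} (union, +1)
ANPTVX@0: {C,G,T} ∩ {T} = {T} (intersection, +0)
AMNPTVX@0: {T} ∪ {G} = {G,T} (union, +1)
AP@1: {G} ∪ {C} = {C,G} (union, +1)
APX@1: {C,G} ∪ {T} = {C,G,T} (union, +1)
NT@1: {C} ∪ {G} = {C,G} (union, +1)
ANPTX@1: {C,G,T} ∩ {C,G} = {C,G} (intersection, +0)
ANPTVX@1: {C,G} ∩ {G} = {G} (intersection, +0)
AMNPTVX@1: {G} ∪ {C} = {C,G} (union, +1)
AP@2: {G} ∪ {T} = {G,T} (union, +1)
APX@2: {G,T} ∩ {G} = {G} (intersection, +0)
NT@2: {C} ∪ {A} = {A,C} (union, +1)
ANPTX@2: {G} ∪ {A,C} = {A,C,G} (union, +1)
ANPTVX@2: {A,C,G} ∩ {C} = {C} (intersection, +0)
AMNPTVX@2: {C} ∪ {G} = {C,G} (union, +1)
AP@3: {C} ∪ {G} = {C,G} (union, +1)
APX@3: {C,G} ∪ {A} = {A,C,G} (union, +1)
NT@3: {G} ∪ {A} = {A,G} (union, +1)
ANPTX@3: {A,C,G} ∩ {A,G} = {A,G} (intersection, +0)
ANPTVX@3: {A,G} ∪ {T} = {A,G,T} (union, +1)
AMNPTVX@3: {A,G,T} ∪ {C} = {A,C,G,T} (union, +1)
AP@4: {A} ∪ {G} = {A,G} (union, +1)
APX@4: {A,G} ∩ {G} = {G} (intersection, +0)
NT@4: {G} ∪ {T} = {G,T} (union, +1)
ANPTX@4: {G} ∩ {G,T} = {G} (intersection, +0)
ANPTVX@4: {G} ∪ {C} = {C,G} (union, +1)
AMNPTVX@4: {C,G} ∩ {G} = {G} (intersection, +0)
per-site changes: [3, 4, 4, 5, 3]; total = 19

4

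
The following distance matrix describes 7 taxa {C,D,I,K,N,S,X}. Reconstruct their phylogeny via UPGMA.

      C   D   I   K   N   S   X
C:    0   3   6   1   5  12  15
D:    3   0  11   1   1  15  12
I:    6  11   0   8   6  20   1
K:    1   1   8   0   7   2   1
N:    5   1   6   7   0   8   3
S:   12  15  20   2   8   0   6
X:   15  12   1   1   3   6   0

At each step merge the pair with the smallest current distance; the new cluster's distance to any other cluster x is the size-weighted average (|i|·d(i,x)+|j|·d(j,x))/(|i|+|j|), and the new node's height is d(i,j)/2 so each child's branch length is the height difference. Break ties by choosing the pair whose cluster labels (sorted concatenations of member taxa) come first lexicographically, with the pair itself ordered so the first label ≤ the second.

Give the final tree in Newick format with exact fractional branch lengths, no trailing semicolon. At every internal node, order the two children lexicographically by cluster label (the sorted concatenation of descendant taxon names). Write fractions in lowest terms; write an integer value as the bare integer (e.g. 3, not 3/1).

((((C:1/2,K:1/2):3/2,(D:1/2,N:1/2):3/2):15/8,(I:1/2,X:1/2):27/8):11/8,S:21/4)

step 1: merge (C,K) at d=1; branch lengths C→1/2, K→1/2; new cluster CK
  updated: d(CK,D)=2, d(CK,I)=7, d(CK,N)=6, d(CK,S)=7, d(CK,X)=8
step 2: merge (D,N) at d=1; branch lengths D→1/2, N→1/2; new cluster DN
  updated: d(CK,DN)=4, d(DN,I)=17/2, d(DN,S)=23/2, d(DN,X)=15/2
step 3: merge (I,X) at d=1; branch lengths I→1/2, X→1/2; new cluster IX
  updated: d(CK,IX)=15/2, d(DN,IX)=8, d(IX,S)=13
step 4: merge (CK,DN) at d=4; branch lengths CK→3/2, DN→3/2; new cluster CDKN
  updated: d(CDKN,IX)=31/4, d(CDKN,S)=37/4
step 5: merge (CDKN,IX) at d=31/4; branch lengths CDKN→15/8, IX→27/8; new cluster CDIKNX
  updated: d(CDIKNX,S)=21/2
step 6: merge (CDIKNX,S) at d=21/2; branch lengths CDIKNX→11/8, S→21/4; new cluster CDIKNSX
final tree: ((((C:1/2,K:1/2):3/2,(D:1/2,N:1/2):3/2):15/8,(I:1/2,X:1/2):27/8):11/8,S:21/4)
total length: 143/8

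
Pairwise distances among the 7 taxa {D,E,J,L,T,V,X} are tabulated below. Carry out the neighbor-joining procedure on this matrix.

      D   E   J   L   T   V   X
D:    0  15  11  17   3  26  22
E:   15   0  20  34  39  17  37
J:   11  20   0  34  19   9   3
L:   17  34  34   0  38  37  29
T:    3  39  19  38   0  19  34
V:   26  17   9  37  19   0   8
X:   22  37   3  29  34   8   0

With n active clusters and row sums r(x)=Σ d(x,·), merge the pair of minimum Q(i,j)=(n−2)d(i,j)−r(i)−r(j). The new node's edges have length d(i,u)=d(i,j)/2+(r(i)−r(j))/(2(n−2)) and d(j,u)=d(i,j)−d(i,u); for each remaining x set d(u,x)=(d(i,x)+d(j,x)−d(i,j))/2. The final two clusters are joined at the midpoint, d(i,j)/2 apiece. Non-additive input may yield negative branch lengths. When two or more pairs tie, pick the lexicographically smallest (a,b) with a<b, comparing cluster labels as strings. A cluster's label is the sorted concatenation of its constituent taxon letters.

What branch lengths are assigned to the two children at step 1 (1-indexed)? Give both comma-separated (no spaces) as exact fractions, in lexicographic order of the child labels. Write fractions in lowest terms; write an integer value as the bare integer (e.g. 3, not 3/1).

step 1: merge (D,T) at d=3, Q=-231; branch lengths D→-43/10, T→73/10; new cluster DT
  updated: d(DT,E)=51/2, d(DT,J)=27/2, d(DT,L)=26, d(DT,V)=21, d(DT,X)=53/2
step 2: merge (J,X) at d=3, Q=-171; branch lengths J→-3/2, X→9/2; new cluster JX
  updated: d(DT,JX)=37/2, d(E,JX)=27, d(JX,L)=30, d(JX,V)=7
step 3: merge (JX,V) at d=7, Q=-287/2; branch lengths JX→43/12, V→41/12; new cluster JVX
  updated: d(DT,JVX)=65/4, d(E,JVX)=37/2, d(JVX,L)=30
step 4: merge (DT,L) at d=26, Q=-423/4; branch lengths DT→119/16, L→297/16; new cluster DLT
  updated: d(DLT,E)=67/4, d(DLT,JVX)=81/8
step 5: merge (DLT,E) at d=67/4, Q=-363/8; branch lengths DLT→67/16, E→201/16; new cluster DELT
  updated: d(DELT,JVX)=95/16
step 6: merge (DELT,JVX) at d=95/16; branch lengths DELT→95/32, JVX→95/32; new cluster DEJLTVX
final tree: ((((D:-43/10,T:73/10):119/16,L:297/16):67/16,E:201/16):95/32,((J:-3/2,X:9/2):43/12,V:41/12):95/32)
total length: 987/16

-43/10,73/10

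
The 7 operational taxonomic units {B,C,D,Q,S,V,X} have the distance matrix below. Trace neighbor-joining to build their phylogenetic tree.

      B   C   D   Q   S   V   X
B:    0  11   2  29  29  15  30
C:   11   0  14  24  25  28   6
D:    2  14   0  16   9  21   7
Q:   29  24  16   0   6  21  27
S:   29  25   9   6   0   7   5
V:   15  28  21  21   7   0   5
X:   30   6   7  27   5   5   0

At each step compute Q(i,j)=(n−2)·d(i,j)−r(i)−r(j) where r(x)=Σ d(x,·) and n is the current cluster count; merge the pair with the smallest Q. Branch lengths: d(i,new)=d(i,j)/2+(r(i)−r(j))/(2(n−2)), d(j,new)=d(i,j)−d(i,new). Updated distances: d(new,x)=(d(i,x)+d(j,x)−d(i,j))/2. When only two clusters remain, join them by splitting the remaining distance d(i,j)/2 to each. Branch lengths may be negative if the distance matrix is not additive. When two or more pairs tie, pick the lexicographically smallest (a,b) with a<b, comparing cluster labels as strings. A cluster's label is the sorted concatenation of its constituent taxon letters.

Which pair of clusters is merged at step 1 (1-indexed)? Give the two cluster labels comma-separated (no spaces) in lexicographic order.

iteration 1: select B,D (d=2, Q=-175); attach at lengths (57/10, -37/10); label the merged cluster BD
  updated: d(BD,C)=23/2, d(BD,Q)=43/2, d(BD,S)=18, d(BD,V)=17, d(BD,X)=35/2
iteration 2: select Q,S (d=6, Q=-273/2); attach at lengths (125/16, -29/16); label the merged cluster QS
  updated: d(BD,QS)=67/4, d(C,QS)=43/2, d(QS,V)=11, d(QS,X)=13
iteration 3: select BD,C (d=23/2, Q=-381/4); attach at lengths (121/24, 155/24); label the merged cluster BCD
  updated: d(BCD,QS)=107/8, d(BCD,V)=67/4, d(BCD,X)=6
iteration 4: select BCD,X (d=6, Q=-385/8); attach at lengths (193/32, -1/32); label the merged cluster BCDX
  updated: d(BCDX,QS)=163/16, d(BCDX,V)=63/8
iteration 5: select BCDX,QS (d=163/16, Q=-465/16); attach at lengths (113/32, 213/32); label the merged cluster BCDQSX
  updated: d(BCDQSX,V)=139/32
iteration 6: select BCDQSX,V (d=139/32); attach at lengths (139/64, 139/64); label the merged cluster BCDQSVX
final tree: (((((B:57/10,D:-37/10):121/24,C:155/24):193/32,X:-1/32):113/32,(Q:125/16,S:-29/16):213/32):139/64,V:139/64)
total length: 1281/32

B,D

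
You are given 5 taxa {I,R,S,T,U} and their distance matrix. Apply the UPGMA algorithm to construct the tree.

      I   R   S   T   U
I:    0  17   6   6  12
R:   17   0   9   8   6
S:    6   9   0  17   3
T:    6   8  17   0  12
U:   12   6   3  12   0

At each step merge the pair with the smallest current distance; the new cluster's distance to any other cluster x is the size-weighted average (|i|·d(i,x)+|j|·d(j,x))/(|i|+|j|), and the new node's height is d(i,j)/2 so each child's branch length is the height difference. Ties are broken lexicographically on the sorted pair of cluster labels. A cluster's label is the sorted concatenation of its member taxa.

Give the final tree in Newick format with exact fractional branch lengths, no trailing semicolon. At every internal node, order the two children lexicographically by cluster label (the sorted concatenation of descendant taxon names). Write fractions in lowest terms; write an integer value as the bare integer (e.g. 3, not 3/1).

((I:3,T:3):3,(R:15/4,(S:3/2,U:3/2):9/4):9/4)

iteration 1: select S,U (d=3); attach at lengths (3/2, 3/2); label the merged cluster SU
  updated: d(I,SU)=9, d(R,SU)=15/2, d(SU,T)=29/2
iteration 2: select I,T (d=6); attach at lengths (3, 3); label the merged cluster IT
  updated: d(IT,R)=25/2, d(IT,SU)=47/4
iteration 3: select R,SU (d=15/2); attach at lengths (15/4, 9/4); label the merged cluster RSU
  updated: d(IT,RSU)=12
iteration 4: select IT,RSU (d=12); attach at lengths (3, 9/4); label the merged cluster IRSTU
final tree: ((I:3,T:3):3,(R:15/4,(S:3/2,U:3/2):9/4):9/4)
total length: 81/4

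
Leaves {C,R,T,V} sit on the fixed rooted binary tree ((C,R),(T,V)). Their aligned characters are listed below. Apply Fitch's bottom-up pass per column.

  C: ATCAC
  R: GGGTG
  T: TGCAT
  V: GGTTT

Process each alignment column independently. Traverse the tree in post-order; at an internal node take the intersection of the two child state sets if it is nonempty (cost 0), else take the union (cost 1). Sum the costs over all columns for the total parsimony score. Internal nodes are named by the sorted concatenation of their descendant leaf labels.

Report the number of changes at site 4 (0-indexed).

2

[col 0] CR: children C:{A}, R:{G} ∪→ {A,G}; cost 1
[col 0] TV: children T:{T}, V:{G} ∪→ {G,T}; cost 1
[col 0] CRTV: children CR:{A,G}, TV:{G,T} ∩→ {G}; cost 0
[col 1] CR: children C:{T}, R:{G} ∪→ {G,T}; cost 1
[col 1] TV: children T:{G}, V:{G} ∩→ {G}; cost 0
[col 1] CRTV: children CR:{G,T}, TV:{G} ∩→ {G}; cost 0
[col 2] CR: children C:{C}, R:{G} ∪→ {C,G}; cost 1
[col 2] TV: children T:{C}, V:{T} ∪→ {C,T}; cost 1
[col 2] CRTV: children CR:{C,G}, TV:{C,T} ∩→ {C}; cost 0
[col 3] CR: children C:{A}, R:{T} ∪→ {A,T}; cost 1
[col 3] TV: children T:{A}, V:{T} ∪→ {A,T}; cost 1
[col 3] CRTV: children CR:{A,T}, TV:{A,T} ∩→ {A,T}; cost 0
[col 4] CR: children C:{C}, R:{G} ∪→ {C,G}; cost 1
[col 4] TV: children T:{T}, V:{T} ∩→ {T}; cost 0
[col 4] CRTV: children CR:{C,G}, TV:{T} ∪→ {C,G,T}; cost 1
per-site changes: [2, 1, 2, 2, 2]; total = 9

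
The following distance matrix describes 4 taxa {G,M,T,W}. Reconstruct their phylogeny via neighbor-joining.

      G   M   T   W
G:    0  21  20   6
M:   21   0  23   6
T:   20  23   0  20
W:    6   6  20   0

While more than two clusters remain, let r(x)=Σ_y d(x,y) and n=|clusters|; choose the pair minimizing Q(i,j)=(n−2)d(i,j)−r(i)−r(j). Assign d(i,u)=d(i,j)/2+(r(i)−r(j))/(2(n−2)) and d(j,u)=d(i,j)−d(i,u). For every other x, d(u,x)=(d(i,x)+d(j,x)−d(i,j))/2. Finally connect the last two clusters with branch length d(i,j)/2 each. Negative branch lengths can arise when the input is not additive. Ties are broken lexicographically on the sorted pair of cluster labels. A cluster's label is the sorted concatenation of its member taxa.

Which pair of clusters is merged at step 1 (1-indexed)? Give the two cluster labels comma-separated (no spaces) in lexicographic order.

G,T

1. join G+T (d=20, Q=-70) ⇒ GT; edges |G|=6, |T|=14
  updated: d(GT,M)=12, d(GT,W)=3
2. join GT+M (d=12, Q=-21) ⇒ GMT; edges |GT|=9/2, |M|=15/2
  updated: d(GMT,W)=-3/2
3. join GMT+W (d=-3/2) ⇒ GMTW; edges |GMT|=-3/4, |W|=-3/4
final tree: (((G:6,T:14):9/2,M:15/2):-3/4,W:-3/4)
total length: 61/2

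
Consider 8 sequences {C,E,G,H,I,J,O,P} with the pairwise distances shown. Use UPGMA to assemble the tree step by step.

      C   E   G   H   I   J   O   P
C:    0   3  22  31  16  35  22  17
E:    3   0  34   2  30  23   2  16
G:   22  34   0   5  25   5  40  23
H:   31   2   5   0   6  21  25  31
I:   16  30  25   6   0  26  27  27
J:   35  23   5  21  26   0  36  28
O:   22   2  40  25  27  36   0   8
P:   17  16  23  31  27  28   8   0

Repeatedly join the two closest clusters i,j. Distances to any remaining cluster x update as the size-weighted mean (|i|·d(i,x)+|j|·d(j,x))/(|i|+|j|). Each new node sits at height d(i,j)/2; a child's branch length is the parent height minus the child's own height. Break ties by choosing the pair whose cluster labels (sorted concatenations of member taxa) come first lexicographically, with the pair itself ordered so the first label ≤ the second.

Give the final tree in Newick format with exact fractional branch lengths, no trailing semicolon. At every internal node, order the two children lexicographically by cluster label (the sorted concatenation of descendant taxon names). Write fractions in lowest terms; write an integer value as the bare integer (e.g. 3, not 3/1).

((((C:8,I:8):3/4,(E:1,H:1):31/4):27/16,(O:4,P:4):103/16):45/16,(G:5/2,J:5/2):43/4)

1. join E+H (d=2) ⇒ EH; edges |E|=1, |H|=1
  updated: d(C,EH)=17, d(EH,G)=39/2, d(EH,I)=18, d(EH,J)=22, d(EH,O)=27/2, d(EH,P)=47/2
2. join G+J (d=5) ⇒ GJ; edges |G|=5/2, |J|=5/2
  updated: d(C,GJ)=57/2, d(EH,GJ)=83/4, d(GJ,I)=51/2, d(GJ,O)=38, d(GJ,P)=51/2
3. join O+P (d=8) ⇒ OP; edges |O|=4, |P|=4
  updated: d(C,OP)=39/2, d(EH,OP)=37/2, d(GJ,OP)=127/4, d(I,OP)=27
4. join C+I (d=16) ⇒ CI; edges |C|=8, |I|=8
  updated: d(CI,EH)=35/2, d(CI,GJ)=27, d(CI,OP)=93/4
5. join CI+EH (d=35/2) ⇒ CEHI; edges |CI|=3/4, |EH|=31/4
  updated: d(CEHI,GJ)=191/8, d(CEHI,OP)=167/8
6. join CEHI+OP (d=167/8) ⇒ CEHIOP; edges |CEHI|=27/16, |OP|=103/16
  updated: d(CEHIOP,GJ)=53/2
7. join CEHIOP+GJ (d=53/2) ⇒ CEGHIJOP; edges |CEHIOP|=45/16, |GJ|=43/4
final tree: ((((C:8,I:8):3/4,(E:1,H:1):31/4):27/16,(O:4,P:4):103/16):45/16,(G:5/2,J:5/2):43/4)
total length: 979/16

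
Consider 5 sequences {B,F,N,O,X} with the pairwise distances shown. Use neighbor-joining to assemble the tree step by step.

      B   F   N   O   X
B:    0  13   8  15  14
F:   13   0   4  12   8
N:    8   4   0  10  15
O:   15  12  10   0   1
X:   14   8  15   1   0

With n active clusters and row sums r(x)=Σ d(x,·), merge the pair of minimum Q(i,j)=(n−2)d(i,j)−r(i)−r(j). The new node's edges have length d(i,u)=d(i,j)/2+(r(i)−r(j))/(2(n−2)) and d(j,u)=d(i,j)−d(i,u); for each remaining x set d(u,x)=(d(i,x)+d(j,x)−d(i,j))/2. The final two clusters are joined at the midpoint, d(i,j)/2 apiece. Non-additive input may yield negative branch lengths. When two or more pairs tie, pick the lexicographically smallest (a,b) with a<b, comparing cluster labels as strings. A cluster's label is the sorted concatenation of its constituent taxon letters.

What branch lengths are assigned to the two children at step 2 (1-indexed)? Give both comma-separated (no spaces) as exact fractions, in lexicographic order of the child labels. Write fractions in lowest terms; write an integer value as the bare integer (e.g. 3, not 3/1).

1. join O+X (d=1, Q=-73) ⇒ OX; edges |O|=1/2, |X|=1/2
  updated: d(B,OX)=14, d(F,OX)=19/2, d(N,OX)=12
2. join B+N (d=8, Q=-43) ⇒ BN; edges |B|=27/4, |N|=5/4
  updated: d(BN,F)=9/2, d(BN,OX)=9
3. join BN+F (d=9/2, Q=-23) ⇒ BFN; edges |BN|=2, |F|=5/2
  updated: d(BFN,OX)=7
4. join BFN+OX (d=7) ⇒ BFNOX; edges |BFN|=7/2, |OX|=7/2
final tree: (((B:27/4,N:5/4):2,F:5/2):7/2,(O:1/2,X:1/2):7/2)
total length: 41/2

27/4,5/4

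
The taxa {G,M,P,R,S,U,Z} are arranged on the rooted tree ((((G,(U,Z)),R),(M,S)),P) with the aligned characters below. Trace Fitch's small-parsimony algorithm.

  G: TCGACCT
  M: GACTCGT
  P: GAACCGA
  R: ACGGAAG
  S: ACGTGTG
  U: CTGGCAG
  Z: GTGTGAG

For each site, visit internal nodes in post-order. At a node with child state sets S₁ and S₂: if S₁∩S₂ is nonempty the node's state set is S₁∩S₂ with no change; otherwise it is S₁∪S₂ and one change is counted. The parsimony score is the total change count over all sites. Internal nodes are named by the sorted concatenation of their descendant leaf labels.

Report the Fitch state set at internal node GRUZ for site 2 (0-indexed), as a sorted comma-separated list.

site 0, node UZ: U={C} ∪ Z={G} → {C,G} (+1)
site 0, node GUZ: G={T} ∪ UZ={C,G} → {C,G,T} (+1)
site 0, node GRUZ: GUZ={C,G,T} ∪ R={A} → {A,C,G,T} (+1)
site 0, node MS: M={G} ∪ S={A} → {A,G} (+1)
site 0, node GMRSUZ: GRUZ={A,C,G,T} ∩ MS={A,G} → {A,G} (+0)
site 0, node GMPRSUZ: GMRSUZ={A,G} ∩ P={G} → {G} (+0)
site 1, node UZ: U={T} ∩ Z={T} → {T} (+0)
site 1, node GUZ: G={C} ∪ UZ={T} → {C,T} (+1)
site 1, node GRUZ: GUZ={C,T} ∩ R={C} → {C} (+0)
site 1, node MS: M={A} ∪ S={C} → {A,C} (+1)
site 1, node GMRSUZ: GRUZ={C} ∩ MS={A,C} → {C} (+0)
site 1, node GMPRSUZ: GMRSUZ={C} ∪ P={A} → {A,C} (+1)
site 2, node UZ: U={G} ∩ Z={G} → {G} (+0)
site 2, node GUZ: G={G} ∩ UZ={G} → {G} (+0)
site 2, node GRUZ: GUZ={G} ∩ R={G} → {G} (+0)
site 2, node MS: M={C} ∪ S={G} → {C,G} (+1)
site 2, node GMRSUZ: GRUZ={G} ∩ MS={C,G} → {G} (+0)
site 2, node GMPRSUZ: GMRSUZ={G} ∪ P={A} → {A,G} (+1)
site 3, node UZ: U={G} ∪ Z={T} → {G,T} (+1)
site 3, node GUZ: G={A} ∪ UZ={G,T} → {A,G,T} (+1)
site 3, node GRUZ: GUZ={A,G,T} ∩ R={G} → {G} (+0)
site 3, node MS: M={T} ∩ S={T} → {T} (+0)
site 3, node GMRSUZ: GRUZ={G} ∪ MS={T} → {G,T} (+1)
site 3, node GMPRSUZ: GMRSUZ={G,T} ∪ P={C} → {C,G,T} (+1)
site 4, node UZ: U={C} ∪ Z={G} → {C,G} (+1)
site 4, node GUZ: G={C} ∩ UZ={C,G} → {C} (+0)
site 4, node GRUZ: GUZ={C} ∪ R={A} → {A,C} (+1)
site 4, node MS: M={C} ∪ S={G} → {C,G} (+1)
site 4, node GMRSUZ: GRUZ={A,C} ∩ MS={C,G} → {C} (+0)
site 4, node GMPRSUZ: GMRSUZ={C} ∩ P={C} → {C} (+0)
site 5, node UZ: U={A} ∩ Z={A} → {A} (+0)
site 5, node GUZ: G={C} ∪ UZ={A} → {A,C} (+1)
site 5, node GRUZ: GUZ={A,C} ∩ R={A} → {A} (+0)
site 5, node MS: M={G} ∪ S={T} → {G,T} (+1)
site 5, node GMRSUZ: GRUZ={A} ∪ MS={G,T} → {A,G,T} (+1)
site 5, node GMPRSUZ: GMRSUZ={A,G,T} ∩ P={G} → {G} (+0)
site 6, node UZ: U={G} ∩ Z={G} → {G} (+0)
site 6, node GUZ: G={T} ∪ UZ={G} → {G,T} (+1)
site 6, node GRUZ: GUZ={G,T} ∩ R={G} → {G} (+0)
site 6, node MS: M={T} ∪ S={G} → {G,T} (+1)
site 6, node GMRSUZ: GRUZ={G} ∩ MS={G,T} → {G} (+0)
site 6, node GMPRSUZ: GMRSUZ={G} ∪ P={A} → {A,G} (+1)
per-site changes: [4, 3, 2, 4, 3, 3, 3]; total = 22

G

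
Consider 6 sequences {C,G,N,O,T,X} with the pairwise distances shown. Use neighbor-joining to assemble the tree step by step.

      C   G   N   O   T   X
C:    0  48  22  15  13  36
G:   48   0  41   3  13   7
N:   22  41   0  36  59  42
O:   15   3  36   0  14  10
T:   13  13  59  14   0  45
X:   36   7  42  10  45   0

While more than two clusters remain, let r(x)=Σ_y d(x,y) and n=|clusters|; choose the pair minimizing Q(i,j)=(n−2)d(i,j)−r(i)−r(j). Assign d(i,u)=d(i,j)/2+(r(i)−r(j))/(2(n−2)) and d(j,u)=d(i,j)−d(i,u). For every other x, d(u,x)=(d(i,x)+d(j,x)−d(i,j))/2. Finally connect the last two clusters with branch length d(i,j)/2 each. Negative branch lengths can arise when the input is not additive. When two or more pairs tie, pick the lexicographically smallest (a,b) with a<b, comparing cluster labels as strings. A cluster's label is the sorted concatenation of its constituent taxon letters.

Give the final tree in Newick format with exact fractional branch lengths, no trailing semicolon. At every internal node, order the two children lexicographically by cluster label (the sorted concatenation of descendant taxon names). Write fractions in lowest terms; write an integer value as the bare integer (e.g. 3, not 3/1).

1. join C+N (d=22, Q=-246) ⇒ CN; edges |C|=11/4, |N|=77/4
  updated: d(CN,G)=67/2, d(CN,O)=29/2, d(CN,T)=25, d(CN,X)=28
2. join G+X (d=7, Q=-251/2) ⇒ GX; edges |G|=-25/12, |X|=109/12
  updated: d(CN,GX)=109/4, d(GX,O)=3, d(GX,T)=51/2
3. join CN+T (d=25, Q=-325/4) ⇒ CNT; edges |CN|=209/16, |T|=191/16
  updated: d(CNT,GX)=111/8, d(CNT,O)=7/4
4. join CNT+GX (d=111/8, Q=-149/8) ⇒ CGNTX; edges |CNT|=101/16, |GX|=121/16
  updated: d(CGNTX,O)=-73/16
5. join CGNTX+O (d=-73/16) ⇒ CGNOTX; edges |CGNTX|=-73/32, |O|=-73/32
final tree: ((((C:11/4,N:77/4):209/16,T:191/16):101/16,(G:-25/12,X:109/12):121/16):-73/32,O:-73/32)
total length: 1013/16

((((C:11/4,N:77/4):209/16,T:191/16):101/16,(G:-25/12,X:109/12):121/16):-73/32,O:-73/32)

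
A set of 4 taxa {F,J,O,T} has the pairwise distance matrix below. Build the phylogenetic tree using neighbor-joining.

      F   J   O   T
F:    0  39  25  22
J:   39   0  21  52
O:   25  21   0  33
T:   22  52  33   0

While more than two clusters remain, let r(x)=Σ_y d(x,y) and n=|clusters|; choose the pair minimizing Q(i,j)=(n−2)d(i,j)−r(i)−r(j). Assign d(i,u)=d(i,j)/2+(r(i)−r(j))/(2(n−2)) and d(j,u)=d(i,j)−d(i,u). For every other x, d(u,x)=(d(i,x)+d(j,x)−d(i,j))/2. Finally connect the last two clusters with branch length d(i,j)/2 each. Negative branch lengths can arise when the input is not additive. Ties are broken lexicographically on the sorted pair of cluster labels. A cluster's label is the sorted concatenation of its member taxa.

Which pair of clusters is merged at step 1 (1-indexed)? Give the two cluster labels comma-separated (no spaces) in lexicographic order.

F,T

step 1: merge (F,T) at d=22, Q=-149; branch lengths F→23/4, T→65/4; new cluster FT
  updated: d(FT,J)=69/2, d(FT,O)=18
step 2: merge (FT,J) at d=69/2, Q=-147/2; branch lengths FT→63/4, J→75/4; new cluster FJT
  updated: d(FJT,O)=9/4
step 3: merge (FJT,O) at d=9/4; branch lengths FJT→9/8, O→9/8; new cluster FJOT
final tree: (((F:23/4,T:65/4):63/4,J:75/4):9/8,O:9/8)
total length: 235/4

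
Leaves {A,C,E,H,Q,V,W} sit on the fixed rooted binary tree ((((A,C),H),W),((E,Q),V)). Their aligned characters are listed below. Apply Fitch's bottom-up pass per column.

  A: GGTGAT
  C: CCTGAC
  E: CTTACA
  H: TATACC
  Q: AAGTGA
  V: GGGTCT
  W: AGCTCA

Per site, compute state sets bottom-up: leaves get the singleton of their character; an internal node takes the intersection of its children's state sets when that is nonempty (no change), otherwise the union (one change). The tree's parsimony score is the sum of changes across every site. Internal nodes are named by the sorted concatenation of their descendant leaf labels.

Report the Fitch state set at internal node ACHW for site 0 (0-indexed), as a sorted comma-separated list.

A,C,G,T

[col 0] AC: children A:{G}, C:{C} ∪→ {C,G}; cost 1
[col 0] ACH: children AC:{C,G}, H:{T} ∪→ {C,G,T}; cost 1
[col 0] ACHW: children ACH:{C,G,T}, W:{A} ∪→ {A,C,G,T}; cost 1
[col 0] EQ: children E:{C}, Q:{A} ∪→ {A,C}; cost 1
[col 0] EQV: children EQ:{A,C}, V:{G} ∪→ {A,C,G}; cost 1
[col 0] ACEHQVW: children ACHW:{A,C,G,T}, EQV:{A,C,G} ∩→ {A,C,G}; cost 0
[col 1] AC: children A:{G}, C:{C} ∪→ {C,G}; cost 1
[col 1] ACH: children AC:{C,G}, H:{A} ∪→ {A,C,G}; cost 1
[col 1] ACHW: children ACH:{A,C,G}, W:{G} ∩→ {G}; cost 0
[col 1] EQ: children E:{T}, Q:{A} ∪→ {A,T}; cost 1
[col 1] EQV: children EQ:{A,T}, V:{G} ∪→ {A,G,T}; cost 1
[col 1] ACEHQVW: children ACHW:{G}, EQV:{A,G,T} ∩→ {G}; cost 0
[col 2] AC: children A:{T}, C:{T} ∩→ {T}; cost 0
[col 2] ACH: children AC:{T}, H:{T} ∩→ {T}; cost 0
[col 2] ACHW: children ACH:{T}, W:{C} ∪→ {C,T}; cost 1
[col 2] EQ: children E:{T}, Q:{G} ∪→ {G,T}; cost 1
[col 2] EQV: children EQ:{G,T}, V:{G} ∩→ {G}; cost 0
[col 2] ACEHQVW: children ACHW:{C,T}, EQV:{G} ∪→ {C,G,T}; cost 1
[col 3] AC: children A:{G}, C:{G} ∩→ {G}; cost 0
[col 3] ACH: children AC:{G}, H:{A} ∪→ {A,G}; cost 1
[col 3] ACHW: children ACH:{A,G}, W:{T} ∪→ {A,G,T}; cost 1
[col 3] EQ: children E:{A}, Q:{T} ∪→ {A,T}; cost 1
[col 3] EQV: children EQ:{A,T}, V:{T} ∩→ {T}; cost 0
[col 3] ACEHQVW: children ACHW:{A,G,T}, EQV:{T} ∩→ {T}; cost 0
[col 4] AC: children A:{A}, C:{A} ∩→ {A}; cost 0
[col 4] ACH: children AC:{A}, H:{C} ∪→ {A,C}; cost 1
[col 4] ACHW: children ACH:{A,C}, W:{C} ∩→ {C}; cost 0
[col 4] EQ: children E:{C}, Q:{G} ∪→ {C,G}; cost 1
[col 4] EQV: children EQ:{C,G}, V:{C} ∩→ {C}; cost 0
[col 4] ACEHQVW: children ACHW:{C}, EQV:{C} ∩→ {C}; cost 0
[col 5] AC: children A:{T}, C:{C} ∪→ {C,T}; cost 1
[col 5] ACH: children AC:{C,T}, H:{C} ∩→ {C}; cost 0
[col 5] ACHW: children ACH:{C}, W:{A} ∪→ {A,C}; cost 1
[col 5] EQ: children E:{A}, Q:{A} ∩→ {A}; cost 0
[col 5] EQV: children EQ:{A}, V:{T} ∪→ {A,T}; cost 1
[col 5] ACEHQVW: children ACHW:{A,C}, EQV:{A,T} ∩→ {A}; cost 0
per-site changes: [5, 4, 3, 3, 2, 3]; total = 20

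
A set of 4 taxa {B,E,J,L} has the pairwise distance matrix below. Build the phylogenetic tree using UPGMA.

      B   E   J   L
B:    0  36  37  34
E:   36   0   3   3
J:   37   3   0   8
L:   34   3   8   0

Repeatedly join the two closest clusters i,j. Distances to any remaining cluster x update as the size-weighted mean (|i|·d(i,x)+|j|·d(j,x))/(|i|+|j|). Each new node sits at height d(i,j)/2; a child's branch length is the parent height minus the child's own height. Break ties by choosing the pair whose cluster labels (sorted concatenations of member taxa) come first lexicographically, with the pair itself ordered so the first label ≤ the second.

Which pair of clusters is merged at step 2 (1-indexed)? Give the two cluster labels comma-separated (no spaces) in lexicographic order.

1. join E+J (d=3) ⇒ EJ; edges |E|=3/2, |J|=3/2
  updated: d(B,EJ)=73/2, d(EJ,L)=11/2
2. join EJ+L (d=11/2) ⇒ EJL; edges |EJ|=5/4, |L|=11/4
  updated: d(B,EJL)=107/3
3. join B+EJL (d=107/3) ⇒ BEJL; edges |B|=107/6, |EJL|=181/12
final tree: (B:107/6,((E:3/2,J:3/2):5/4,L:11/4):181/12)
total length: 479/12

EJ,L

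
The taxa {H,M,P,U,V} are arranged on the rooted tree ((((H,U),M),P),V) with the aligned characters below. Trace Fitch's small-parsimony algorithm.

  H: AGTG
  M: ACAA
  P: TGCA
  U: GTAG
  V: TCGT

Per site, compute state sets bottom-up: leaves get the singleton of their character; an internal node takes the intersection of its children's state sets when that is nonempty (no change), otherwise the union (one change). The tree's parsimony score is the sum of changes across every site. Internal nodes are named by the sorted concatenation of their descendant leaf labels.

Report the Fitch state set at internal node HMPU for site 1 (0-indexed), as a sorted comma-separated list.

site 0, node HU: H={A} ∪ U={G} → {A,G} (+1)
site 0, node HMU: HU={A,G} ∩ M={A} → {A} (+0)
site 0, node HMPU: HMU={A} ∪ P={T} → {A,T} (+1)
site 0, node HMPUV: HMPU={A,T} ∩ V={T} → {T} (+0)
site 1, node HU: H={G} ∪ U={T} → {G,T} (+1)
site 1, node HMU: HU={G,T} ∪ M={C} → {C,G,T} (+1)
site 1, node HMPU: HMU={C,G,T} ∩ P={G} → {G} (+0)
site 1, node HMPUV: HMPU={G} ∪ V={C} → {C,G} (+1)
site 2, node HU: H={T} ∪ U={A} → {A,T} (+1)
site 2, node HMU: HU={A,T} ∩ M={A} → {A} (+0)
site 2, node HMPU: HMU={A} ∪ P={C} → {A,C} (+1)
site 2, node HMPUV: HMPU={A,C} ∪ V={G} → {A,C,G} (+1)
site 3, node HU: H={G} ∩ U={G} → {G} (+0)
site 3, node HMU: HU={G} ∪ M={A} → {A,G} (+1)
site 3, node HMPU: HMU={A,G} ∩ P={A} → {A} (+0)
site 3, node HMPUV: HMPU={A} ∪ V={T} → {A,T} (+1)
per-site changes: [2, 3, 3, 2]; total = 10

G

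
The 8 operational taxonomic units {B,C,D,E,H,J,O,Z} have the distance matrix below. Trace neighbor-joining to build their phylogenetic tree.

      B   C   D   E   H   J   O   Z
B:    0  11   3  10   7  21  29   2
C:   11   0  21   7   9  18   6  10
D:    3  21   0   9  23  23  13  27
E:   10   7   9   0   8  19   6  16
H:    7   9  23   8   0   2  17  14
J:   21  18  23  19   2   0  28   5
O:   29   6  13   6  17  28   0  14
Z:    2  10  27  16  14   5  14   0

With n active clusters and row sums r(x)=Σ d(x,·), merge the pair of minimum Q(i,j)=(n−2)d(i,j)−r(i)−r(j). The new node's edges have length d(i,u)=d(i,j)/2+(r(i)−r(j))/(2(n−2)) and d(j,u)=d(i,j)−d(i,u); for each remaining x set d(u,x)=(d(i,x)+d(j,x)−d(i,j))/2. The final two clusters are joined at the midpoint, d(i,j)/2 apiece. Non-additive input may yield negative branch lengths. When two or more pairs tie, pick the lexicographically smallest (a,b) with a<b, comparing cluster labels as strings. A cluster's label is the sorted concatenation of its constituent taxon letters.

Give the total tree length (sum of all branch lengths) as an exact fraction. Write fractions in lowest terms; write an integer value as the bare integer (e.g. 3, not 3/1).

1. join B+D (d=3, Q=-184) ⇒ BD; edges |B|=-3/2, |D|=9/2
  updated: d(BD,C)=29/2, d(BD,E)=8, d(BD,H)=27/2, d(BD,J)=41/2, d(BD,O)=39/2, d(BD,Z)=13
2. join H+J (d=2, Q=-146) ⇒ HJ; edges |H|=-19/10, |J|=39/10
  updated: d(BD,HJ)=16, d(C,HJ)=25/2, d(E,HJ)=25/2, d(HJ,O)=43/2, d(HJ,Z)=17/2
3. join HJ+Z (d=17/2, Q=-197/2) ⇒ HJZ; edges |HJ|=87/16, |Z|=49/16
  updated: d(BD,HJZ)=41/4, d(C,HJZ)=7, d(E,HJZ)=10, d(HJZ,O)=27/2
4. join BD+HJZ (d=41/4, Q=-249/4) ⇒ BDHJZ; edges |BD|=169/24, |HJZ|=77/24
  updated: d(BDHJZ,C)=45/8, d(BDHJZ,E)=31/8, d(BDHJZ,O)=91/8
5. join BDHJZ+E (d=31/8, Q=-30) ⇒ BDEHJZ; edges |BDHJZ|=47/16, |E|=15/16
  updated: d(BDEHJZ,C)=35/8, d(BDEHJZ,O)=27/4
6. join BDEHJZ+C (d=35/8, Q=-137/8) ⇒ BCDEHJZ; edges |BDEHJZ|=41/16, |C|=29/16
  updated: d(BCDEHJZ,O)=67/16
7. join BCDEHJZ+O (d=67/16) ⇒ BCDEHJOZ; edges |BCDEHJZ|=67/32, |O|=67/32
final tree: (((((B:-3/2,D:9/2):169/24,((H:-19/10,J:39/10):87/16,Z:49/16):77/24):47/16,E:15/16):41/16,C:29/16):67/32,O:67/32)
total length: 579/16

579/16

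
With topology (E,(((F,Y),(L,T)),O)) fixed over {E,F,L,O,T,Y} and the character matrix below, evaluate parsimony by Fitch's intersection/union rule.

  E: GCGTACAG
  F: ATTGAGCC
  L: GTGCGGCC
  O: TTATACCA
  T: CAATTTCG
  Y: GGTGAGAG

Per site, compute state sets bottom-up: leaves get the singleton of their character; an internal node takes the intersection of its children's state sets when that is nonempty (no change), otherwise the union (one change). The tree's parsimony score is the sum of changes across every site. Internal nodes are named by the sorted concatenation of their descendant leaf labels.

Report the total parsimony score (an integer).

FY@0: {A} ∪ {G} = {A,G} (union, +1)
LT@0: {G} ∪ {C} = {C,G} (union, +1)
FLTY@0: {A,G} ∩ {C,G} = {G} (intersection, +0)
FLOTY@0: {G} ∪ {T} = {G,T} (union, +1)
EFLOTY@0: {G} ∩ {G,T} = {G} (intersection, +0)
FY@1: {T} ∪ {G} = {G,T} (union, +1)
LT@1: {T} ∪ {A} = {A,T} (union, +1)
FLTY@1: {G,T} ∩ {A,T} = {T} (intersection, +0)
FLOTY@1: {T} ∩ {T} = {T} (intersection, +0)
EFLOTY@1: {C} ∪ {T} = {C,T} (union, +1)
FY@2: {T} ∩ {T} = {T} (intersection, +0)
LT@2: {G} ∪ {A} = {A,G} (union, +1)
FLTY@2: {T} ∪ {A,G} = {A,G,T} (union, +1)
FLOTY@2: {A,G,T} ∩ {A} = {A} (intersection, +0)
EFLOTY@2: {G} ∪ {A} = {A,G} (union, +1)
FY@3: {G} ∩ {G} = {G} (intersection, +0)
LT@3: {C} ∪ {T} = {C,T} (union, +1)
FLTY@3: {G} ∪ {C,T} = {C,G,T} (union, +1)
FLOTY@3: {C,G,T} ∩ {T} = {T} (intersection, +0)
EFLOTY@3: {T} ∩ {T} = {T} (intersection, +0)
FY@4: {A} ∩ {A} = {A} (intersection, +0)
LT@4: {G} ∪ {T} = {G,T} (union, +1)
FLTY@4: {A} ∪ {G,T} = {A,G,T} (union, +1)
FLOTY@4: {A,G,T} ∩ {A} = {A} (intersection, +0)
EFLOTY@4: {A} ∩ {A} = {A} (intersection, +0)
FY@5: {G} ∩ {G} = {G} (intersection, +0)
LT@5: {G} ∪ {T} = {G,T} (union, +1)
FLTY@5: {G} ∩ {G,T} = {G} (intersection, +0)
FLOTY@5: {G} ∪ {C} = {C,G} (union, +1)
EFLOTY@5: {C} ∩ {C,G} = {C} (intersection, +0)
FY@6: {C} ∪ {A} = {A,C} (union, +1)
LT@6: {C} ∩ {C} = {C} (intersection, +0)
FLTY@6: {A,C} ∩ {C} = {C} (intersection, +0)
FLOTY@6: {C} ∩ {C} = {C} (intersection, +0)
EFLOTY@6: {A} ∪ {C} = {A,C} (union, +1)
FY@7: {C} ∪ {G} = {C,G} (union, +1)
LT@7: {C} ∪ {G} = {C,G} (union, +1)
FLTY@7: {C,G} ∩ {C,G} = {C,G} (intersection, +0)
FLOTY@7: {C,G} ∪ {A} = {A,C,G} (union, +1)
EFLOTY@7: {G} ∩ {A,C,G} = {G} (intersection, +0)
per-site changes: [3, 3, 3, 2, 2, 2, 2, 3]; total = 20

20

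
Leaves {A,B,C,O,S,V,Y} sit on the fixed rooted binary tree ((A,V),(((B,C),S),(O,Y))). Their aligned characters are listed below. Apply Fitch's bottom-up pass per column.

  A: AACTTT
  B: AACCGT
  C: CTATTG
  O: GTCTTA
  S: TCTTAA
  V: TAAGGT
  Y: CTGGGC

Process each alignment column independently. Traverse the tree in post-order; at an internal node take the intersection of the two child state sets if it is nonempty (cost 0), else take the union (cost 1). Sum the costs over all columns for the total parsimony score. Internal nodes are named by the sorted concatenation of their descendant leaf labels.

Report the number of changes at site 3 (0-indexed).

3

[col 0] AV: children A:{A}, V:{T} ∪→ {A,T}; cost 1
[col 0] BC: children B:{A}, C:{C} ∪→ {A,C}; cost 1
[col 0] BCS: children BC:{A,C}, S:{T} ∪→ {A,C,T}; cost 1
[col 0] OY: children O:{G}, Y:{C} ∪→ {C,G}; cost 1
[col 0] BCOSY: children BCS:{A,C,T}, OY:{C,G} ∩→ {C}; cost 0
[col 0] ABCOSVY: children AV:{A,T}, BCOSY:{C} ∪→ {A,C,T}; cost 1
[col 1] AV: children A:{A}, V:{A} ∩→ {A}; cost 0
[col 1] BC: children B:{A}, C:{T} ∪→ {A,T}; cost 1
[col 1] BCS: children BC:{A,T}, S:{C} ∪→ {A,C,T}; cost 1
[col 1] OY: children O:{T}, Y:{T} ∩→ {T}; cost 0
[col 1] BCOSY: children BCS:{A,C,T}, OY:{T} ∩→ {T}; cost 0
[col 1] ABCOSVY: children AV:{A}, BCOSY:{T} ∪→ {A,T}; cost 1
[col 2] AV: children A:{C}, V:{A} ∪→ {A,C}; cost 1
[col 2] BC: children B:{C}, C:{A} ∪→ {A,C}; cost 1
[col 2] BCS: children BC:{A,C}, S:{T} ∪→ {A,C,T}; cost 1
[col 2] OY: children O:{C}, Y:{G} ∪→ {C,G}; cost 1
[col 2] BCOSY: children BCS:{A,C,T}, OY:{C,G} ∩→ {C}; cost 0
[col 2] ABCOSVY: children AV:{A,C}, BCOSY:{C} ∩→ {C}; cost 0
[col 3] AV: children A:{T}, V:{G} ∪→ {G,T}; cost 1
[col 3] BC: children B:{C}, C:{T} ∪→ {C,T}; cost 1
[col 3] BCS: children BC:{C,T}, S:{T} ∩→ {T}; cost 0
[col 3] OY: children O:{T}, Y:{G} ∪→ {G,T}; cost 1
[col 3] BCOSY: children BCS:{T}, OY:{G,T} ∩→ {T}; cost 0
[col 3] ABCOSVY: children AV:{G,T}, BCOSY:{T} ∩→ {T}; cost 0
[col 4] AV: children A:{T}, V:{G} ∪→ {G,T}; cost 1
[col 4] BC: children B:{G}, C:{T} ∪→ {G,T}; cost 1
[col 4] BCS: children BC:{G,T}, S:{A} ∪→ {A,G,T}; cost 1
[col 4] OY: children O:{T}, Y:{G} ∪→ {G,T}; cost 1
[col 4] BCOSY: children BCS:{A,G,T}, OY:{G,T} ∩→ {G,T}; cost 0
[col 4] ABCOSVY: children AV:{G,T}, BCOSY:{G,T} ∩→ {G,T}; cost 0
[col 5] AV: children A:{T}, V:{T} ∩→ {T}; cost 0
[col 5] BC: children B:{T}, C:{G} ∪→ {G,T}; cost 1
[col 5] BCS: children BC:{G,T}, S:{A} ∪→ {A,G,T}; cost 1
[col 5] OY: children O:{A}, Y:{C} ∪→ {A,C}; cost 1
[col 5] BCOSY: children BCS:{A,G,T}, OY:{A,C} ∩→ {A}; cost 0
[col 5] ABCOSVY: children AV:{T}, BCOSY:{A} ∪→ {A,T}; cost 1
per-site changes: [5, 3, 4, 3, 4, 4]; total = 23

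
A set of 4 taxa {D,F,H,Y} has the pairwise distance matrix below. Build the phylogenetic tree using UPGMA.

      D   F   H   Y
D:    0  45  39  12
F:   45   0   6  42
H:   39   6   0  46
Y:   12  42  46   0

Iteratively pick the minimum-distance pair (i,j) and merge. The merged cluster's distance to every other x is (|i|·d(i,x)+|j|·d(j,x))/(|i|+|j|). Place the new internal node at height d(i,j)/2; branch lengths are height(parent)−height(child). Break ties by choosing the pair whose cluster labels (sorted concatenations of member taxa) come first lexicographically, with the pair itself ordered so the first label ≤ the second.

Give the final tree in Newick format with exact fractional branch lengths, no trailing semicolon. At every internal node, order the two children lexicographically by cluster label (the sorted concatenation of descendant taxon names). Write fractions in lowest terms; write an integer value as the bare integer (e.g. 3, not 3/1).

((D:6,Y:6):31/2,(F:3,H:3):37/2)

1. join F+H (d=6) ⇒ FH; edges |F|=3, |H|=3
  updated: d(D,FH)=42, d(FH,Y)=44
2. join D+Y (d=12) ⇒ DY; edges |D|=6, |Y|=6
  updated: d(DY,FH)=43
3. join DY+FH (d=43) ⇒ DFHY; edges |DY|=31/2, |FH|=37/2
final tree: ((D:6,Y:6):31/2,(F:3,H:3):37/2)
total length: 52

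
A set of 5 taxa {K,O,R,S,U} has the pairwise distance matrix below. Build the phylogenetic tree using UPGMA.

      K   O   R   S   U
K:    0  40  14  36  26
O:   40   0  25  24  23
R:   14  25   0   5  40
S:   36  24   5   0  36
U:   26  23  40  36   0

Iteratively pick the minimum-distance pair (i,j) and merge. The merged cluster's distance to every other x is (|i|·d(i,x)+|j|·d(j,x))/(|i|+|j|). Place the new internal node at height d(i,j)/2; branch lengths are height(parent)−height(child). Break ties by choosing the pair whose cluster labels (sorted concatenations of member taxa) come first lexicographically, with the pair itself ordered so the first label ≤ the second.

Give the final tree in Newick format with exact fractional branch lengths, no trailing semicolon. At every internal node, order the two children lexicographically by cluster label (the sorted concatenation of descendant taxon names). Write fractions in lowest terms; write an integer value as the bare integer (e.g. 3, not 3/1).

iteration 1: select R,S (d=5); attach at lengths (5/2, 5/2); label the merged cluster RS
  updated: d(K,RS)=25, d(O,RS)=49/2, d(RS,U)=38
iteration 2: select O,U (d=23); attach at lengths (23/2, 23/2); label the merged cluster OU
  updated: d(K,OU)=33, d(OU,RS)=125/4
iteration 3: select K,RS (d=25); attach at lengths (25/2, 10); label the merged cluster KRS
  updated: d(KRS,OU)=191/6
iteration 4: select KRS,OU (d=191/6); attach at lengths (41/12, 53/12); label the merged cluster KORSU
final tree: ((K:25/2,(R:5/2,S:5/2):10):41/12,(O:23/2,U:23/2):53/12)
total length: 175/3

((K:25/2,(R:5/2,S:5/2):10):41/12,(O:23/2,U:23/2):53/12)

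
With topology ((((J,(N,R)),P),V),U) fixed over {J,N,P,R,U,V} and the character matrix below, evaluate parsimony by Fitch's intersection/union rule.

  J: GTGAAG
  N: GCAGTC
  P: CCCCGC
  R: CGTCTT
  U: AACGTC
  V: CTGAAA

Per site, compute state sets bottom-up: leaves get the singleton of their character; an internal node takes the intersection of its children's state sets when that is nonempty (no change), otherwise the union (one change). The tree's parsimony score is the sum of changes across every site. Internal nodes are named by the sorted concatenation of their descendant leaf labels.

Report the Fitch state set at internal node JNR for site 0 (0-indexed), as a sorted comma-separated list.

G

[col 0] NR: children N:{G}, R:{C} ∪→ {C,G}; cost 1
[col 0] JNR: children J:{G}, NR:{C,G} ∩→ {G}; cost 0
[col 0] JNPR: children JNR:{G}, P:{C} ∪→ {C,G}; cost 1
[col 0] JNPRV: children JNPR:{C,G}, V:{C} ∩→ {C}; cost 0
[col 0] JNPRUV: children JNPRV:{C}, U:{A} ∪→ {A,C}; cost 1
[col 1] NR: children N:{C}, R:{G} ∪→ {C,G}; cost 1
[col 1] JNR: children J:{T}, NR:{C,G} ∪→ {C,G,T}; cost 1
[col 1] JNPR: children JNR:{C,G,T}, P:{C} ∩→ {C}; cost 0
[col 1] JNPRV: children JNPR:{C}, V:{T} ∪→ {C,T}; cost 1
[col 1] JNPRUV: children JNPRV:{C,T}, U:{A} ∪→ {A,C,T}; cost 1
[col 2] NR: children N:{A}, R:{T} ∪→ {A,T}; cost 1
[col 2] JNR: children J:{G}, NR:{A,T} ∪→ {A,G,T}; cost 1
[col 2] JNPR: children JNR:{A,G,T}, P:{C} ∪→ {A,C,G,T}; cost 1
[col 2] JNPRV: children JNPR:{A,C,G,T}, V:{G} ∩→ {G}; cost 0
[col 2] JNPRUV: children JNPRV:{G}, U:{C} ∪→ {C,G}; cost 1
[col 3] NR: children N:{G}, R:{C} ∪→ {C,G}; cost 1
[col 3] JNR: children J:{A}, NR:{C,G} ∪→ {A,C,G}; cost 1
[col 3] JNPR: children JNR:{A,C,G}, P:{C} ∩→ {C}; cost 0
[col 3] JNPRV: children JNPR:{C}, V:{A} ∪→ {A,C}; cost 1
[col 3] JNPRUV: children JNPRV:{A,C}, U:{G} ∪→ {A,C,G}; cost 1
[col 4] NR: children N:{T}, R:{T} ∩→ {T}; cost 0
[col 4] JNR: children J:{A}, NR:{T} ∪→ {A,T}; cost 1
[col 4] JNPR: children JNR:{A,T}, P:{G} ∪→ {A,G,T}; cost 1
[col 4] JNPRV: children JNPR:{A,G,T}, V:{A} ∩→ {A}; cost 0
[col 4] JNPRUV: children JNPRV:{A}, U:{T} ∪→ {A,T}; cost 1
[col 5] NR: children N:{C}, R:{T} ∪→ {C,T}; cost 1
[col 5] JNR: children J:{G}, NR:{C,T} ∪→ {C,G,T}; cost 1
[col 5] JNPR: children JNR:{C,G,T}, P:{C} ∩→ {C}; cost 0
[col 5] JNPRV: children JNPR:{C}, V:{A} ∪→ {A,C}; cost 1
[col 5] JNPRUV: children JNPRV:{A,C}, U:{C} ∩→ {C}; cost 0
per-site changes: [3, 4, 4, 4, 3, 3]; total = 21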